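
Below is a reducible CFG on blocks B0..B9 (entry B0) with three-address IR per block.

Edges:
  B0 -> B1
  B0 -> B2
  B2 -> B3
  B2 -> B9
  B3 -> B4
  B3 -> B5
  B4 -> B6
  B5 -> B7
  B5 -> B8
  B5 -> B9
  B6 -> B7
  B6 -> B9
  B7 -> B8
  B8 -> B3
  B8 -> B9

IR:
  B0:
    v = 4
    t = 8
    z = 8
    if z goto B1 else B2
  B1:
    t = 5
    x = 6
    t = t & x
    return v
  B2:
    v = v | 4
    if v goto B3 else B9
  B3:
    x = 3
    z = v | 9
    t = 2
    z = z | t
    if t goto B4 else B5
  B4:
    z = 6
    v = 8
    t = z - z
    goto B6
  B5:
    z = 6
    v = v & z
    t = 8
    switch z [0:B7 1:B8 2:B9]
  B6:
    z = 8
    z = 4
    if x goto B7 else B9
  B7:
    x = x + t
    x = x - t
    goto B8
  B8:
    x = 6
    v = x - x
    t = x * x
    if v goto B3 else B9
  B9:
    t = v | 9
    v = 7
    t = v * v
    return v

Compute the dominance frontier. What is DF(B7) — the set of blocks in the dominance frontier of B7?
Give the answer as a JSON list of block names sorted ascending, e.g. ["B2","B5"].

idom tree: B1←B0 B2←B0 B3←B2 B4←B3 B5←B3 B6←B4 B7←B3 B8←B3 B9←B2
Dom at joins:
  B3: preds {B2,B8}: {B0,B2} ∩ {B0,B2,B3,B8} = {B0,B2}; idom=B2
  B7: preds {B5,B6}: {B0,B2,B3,B5} ∩ {B0,B2,B3,B4,B6} = {B0,B2,B3}; idom=B3
  B8: preds {B5,B7}: {B0,B2,B3,B5} ∩ {B0,B2,B3,B7} = {B0,B2,B3}; idom=B3
  B9: preds {B2,B5,B6,B8}: {B0,B2} ∩ {B0,B2,B3,B5} ∩ {B0,B2,B3,B4,B6} ∩ {B0,B2,B3,B8} = {B0,B2}; idom=B2

DF derivation:
  join B3 pred B2: · stop@B2
  join B3 pred B8: B8→B3 stop@B2
  join B7 pred B5: B5 stop@B3
  join B7 pred B6: B6→B4 stop@B3
  join B8 pred B5: B5 stop@B3
  join B8 pred B7: B7 stop@B3
  join B9 pred B2: · stop@B2
  join B9 pred B5: B5→B3 stop@B2
  join B9 pred B6: B6→B4→B3 stop@B2
  join B9 pred B8: B8→B3 stop@B2
  B0: DF=∅
  B1: DF=∅
  B2: DF=∅
  B3: DF={B3,B9}
  B4: DF={B7,B9}
  B5: DF={B7,B8,B9}
  B6: DF={B7,B9}
  B7: DF={B8}
  B8: DF={B3,B9}
  B9: DF=∅

DF(B7) = ["B8"]

Answer: ["B8"]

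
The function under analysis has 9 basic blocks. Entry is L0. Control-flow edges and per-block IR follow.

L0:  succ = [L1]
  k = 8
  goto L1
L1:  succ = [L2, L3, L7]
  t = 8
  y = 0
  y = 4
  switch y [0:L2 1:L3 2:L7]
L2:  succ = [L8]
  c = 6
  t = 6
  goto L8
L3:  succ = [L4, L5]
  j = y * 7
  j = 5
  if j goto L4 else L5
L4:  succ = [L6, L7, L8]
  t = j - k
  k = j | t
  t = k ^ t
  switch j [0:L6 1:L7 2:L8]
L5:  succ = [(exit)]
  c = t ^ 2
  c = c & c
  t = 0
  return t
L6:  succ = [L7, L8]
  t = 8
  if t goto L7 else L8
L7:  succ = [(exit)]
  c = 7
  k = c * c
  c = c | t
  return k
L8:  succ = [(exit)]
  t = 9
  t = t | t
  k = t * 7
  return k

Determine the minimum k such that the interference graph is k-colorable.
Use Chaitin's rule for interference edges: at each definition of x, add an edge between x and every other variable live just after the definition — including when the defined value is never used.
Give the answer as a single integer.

Answer: 3

Analysis:
Block summaries:
  L0: def={k} ue=∅
  L1: def={t,y} ue=∅
  L2: def={c,t} ue=∅
  L3: def={j} ue={y}
  L4: def={k,t} ue={j,k}
  L5: def={c,t} ue={t}
  L6: def={t} ue=∅
  L7: def={c,k} ue={t}
  L8: def={k,t} ue=∅

Backward fixpoint:
  L0 li=∅ lo={k}
  L1 li={k} lo={k,t,y}
  L2 li=∅ lo=∅
  L3 li={k,t,y} lo={j,k,t}
  L4 li={j,k} lo={t}
  L5 li={t} lo=∅
  L6 li=∅ lo={t}
  L7 li={t} lo=∅
  L8 li=∅ lo=∅

Interference:
  c: {k,t}
  j: {k,t}
  k: {c,j,t,y}
  t: {c,j,k,y}
  y: {k,t}

Registers:
  lower bound: {c,k,t} mutually conflict ⇒ χ ≥ 3
  3-colouring: R0={k}  R1={t}  R2={c,j,y}
  χ = 3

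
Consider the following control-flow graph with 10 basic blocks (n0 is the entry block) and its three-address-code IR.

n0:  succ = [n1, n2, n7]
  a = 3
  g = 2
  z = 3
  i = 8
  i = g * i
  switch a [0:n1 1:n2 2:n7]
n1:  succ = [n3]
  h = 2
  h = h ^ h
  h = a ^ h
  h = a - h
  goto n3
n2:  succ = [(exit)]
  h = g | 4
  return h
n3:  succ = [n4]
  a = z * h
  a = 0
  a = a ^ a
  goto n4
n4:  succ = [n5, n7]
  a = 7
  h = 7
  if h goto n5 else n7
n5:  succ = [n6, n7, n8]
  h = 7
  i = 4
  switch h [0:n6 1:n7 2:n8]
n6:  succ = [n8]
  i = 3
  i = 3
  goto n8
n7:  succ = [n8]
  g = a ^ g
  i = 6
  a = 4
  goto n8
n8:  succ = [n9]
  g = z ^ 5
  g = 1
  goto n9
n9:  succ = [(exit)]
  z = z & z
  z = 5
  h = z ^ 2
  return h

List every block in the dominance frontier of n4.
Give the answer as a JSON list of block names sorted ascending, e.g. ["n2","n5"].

Answer: ["n7", "n8"]

Analysis:
idom tree: n1←n0 n2←n0 n3←n1 n4←n3 n5←n4 n6←n5 n7←n0 n8←n0 n9←n8
Join-block Dom:
  n7: preds {n0,n4,n5}: {n0} ∩ {n0,n1,n3,n4} ∩ {n0,n1,n3,n4,n5} = {n0}; idom=n0
  n8: preds {n5,n6,n7}: {n0,n1,n3,n4,n5} ∩ {n0,n1,n3,n4,n5,n6} ∩ {n0,n7} = {n0}; idom=n0

DF derivation:
  join n7 pred n0: · stop@n0
  join n7 pred n4: n4→n3→n1 stop@n0
  join n7 pred n5: n5→n4→n3→n1 stop@n0
  join n8 pred n5: n5→n4→n3→n1 stop@n0
  join n8 pred n6: n6→n5→n4→n3→n1 stop@n0
  join n8 pred n7: n7 stop@n0
  n0 → ∅
  n1 → {n7,n8}
  n2 → ∅
  n3 → {n7,n8}
  n4 → {n7,n8}
  n5 → {n7,n8}
  n6 → {n8}
  n7 → {n8}
  n8 → ∅
  n9 → ∅

DF(n4) = ["n7", "n8"]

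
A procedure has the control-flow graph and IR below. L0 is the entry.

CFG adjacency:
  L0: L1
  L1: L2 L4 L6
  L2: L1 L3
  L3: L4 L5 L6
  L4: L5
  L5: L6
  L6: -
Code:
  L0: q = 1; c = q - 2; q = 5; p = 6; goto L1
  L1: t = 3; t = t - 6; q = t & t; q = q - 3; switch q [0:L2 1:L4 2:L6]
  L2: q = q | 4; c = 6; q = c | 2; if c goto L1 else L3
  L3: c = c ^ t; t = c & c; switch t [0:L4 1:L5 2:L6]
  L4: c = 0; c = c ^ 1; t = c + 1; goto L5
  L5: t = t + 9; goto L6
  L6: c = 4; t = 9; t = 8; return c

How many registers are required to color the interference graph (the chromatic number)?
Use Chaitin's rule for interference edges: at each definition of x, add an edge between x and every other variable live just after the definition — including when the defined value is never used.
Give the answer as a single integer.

Block summaries:
  L0: def={c,p,q} ue=∅
  L1: def={q,t} ue=∅
  L2: def={c,q} ue={q}
  L3: def={c,t} ue={c,t}
  L4: def={c,t} ue=∅
  L5: def={t} ue={t}
  L6: def={c,t} ue=∅

Liveness:
  L0 li=∅ lo=∅
  L1 li=∅ lo={q,t}
  L2 li={q,t} lo={c,t}
  L3 li={c,t} lo={t}
  L4 li=∅ lo={t}
  L5 li={t} lo=∅
  L6 li=∅ lo=∅

Conflict graph:
  c: {q,t}
  p: ∅
  q: {c,t}
  t: {c,q}

Registers:
  clique {c,q,t} ⇒ need ≥ 3
  3-colouring: c0={c,p}  c1={q}  c2={t}
  χ = 3

Answer: 3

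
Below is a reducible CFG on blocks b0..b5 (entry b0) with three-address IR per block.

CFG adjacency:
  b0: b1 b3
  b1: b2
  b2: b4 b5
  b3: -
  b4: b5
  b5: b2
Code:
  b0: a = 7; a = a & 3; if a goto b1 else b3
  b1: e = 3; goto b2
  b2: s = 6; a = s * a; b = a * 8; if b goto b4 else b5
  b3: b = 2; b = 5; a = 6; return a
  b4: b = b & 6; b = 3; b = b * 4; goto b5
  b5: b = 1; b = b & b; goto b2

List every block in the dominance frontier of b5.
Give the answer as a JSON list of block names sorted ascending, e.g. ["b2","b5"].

idom tree: b1←b0 b2←b1 b3←b0 b4←b2 b5←b2
Dom∩ at merges:
  b2: preds {b1,b5}: {b0,b1} ∩ {b0,b1,b2,b5} = {b0,b1}; idom=b1
  b5: preds {b2,b4}: {b0,b1,b2} ∩ {b0,b1,b2,b4} = {b0,b1,b2}; idom=b2

Frontier:
  b2←b1: walk · to b1
  b2←b5: walk b5→b2 to b1
  b5←b2: walk · to b2
  b5←b4: walk b4 to b2
  b0: DF=∅
  b1: DF=∅
  b2: DF={b2}
  b3: DF=∅
  b4: DF={b5}
  b5: DF={b2}

DF(b5) = ["b2"]

Answer: ["b2"]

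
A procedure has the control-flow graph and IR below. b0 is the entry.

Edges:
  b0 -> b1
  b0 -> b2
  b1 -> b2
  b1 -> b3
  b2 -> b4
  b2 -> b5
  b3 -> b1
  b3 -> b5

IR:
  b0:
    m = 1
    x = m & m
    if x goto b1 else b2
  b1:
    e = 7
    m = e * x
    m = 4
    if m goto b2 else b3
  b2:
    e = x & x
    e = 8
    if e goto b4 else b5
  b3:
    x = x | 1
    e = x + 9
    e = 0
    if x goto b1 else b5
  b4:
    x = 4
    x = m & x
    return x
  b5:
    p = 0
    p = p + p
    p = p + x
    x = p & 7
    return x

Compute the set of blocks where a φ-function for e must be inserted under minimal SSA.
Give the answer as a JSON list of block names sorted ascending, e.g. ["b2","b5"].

idom tree: b1←b0 b2←b0 b3←b1 b4←b2 b5←b0
Dom∩ at merges:
  b1: preds {b0,b3}: {b0} ∩ {b0,b1,b3} = {b0}; idom=b0
  b2: preds {b0,b1}: {b0} ∩ {b0,b1} = {b0}; idom=b0
  b5: preds {b2,b3}: {b0,b2} ∩ {b0,b1,b3} = {b0}; idom=b0

Frontier:
  b1←b0: walk · to b0
  b1←b3: walk b3→b1 to b0
  b2←b0: walk · to b0
  b2←b1: walk b1 to b0
  b5←b2: walk b2 to b0
  b5←b3: walk b3→b1 to b0
  b0 → ∅
  b1 → {b1,b2,b5}
  b2 → {b5}
  b3 → {b1,b5}
  b4 → ∅
  b5 → ∅

φ for e: defs {b1,b2,b3}
  DF⁺ = {b1,b2,b5}

Answer: ["b1", "b2", "b5"]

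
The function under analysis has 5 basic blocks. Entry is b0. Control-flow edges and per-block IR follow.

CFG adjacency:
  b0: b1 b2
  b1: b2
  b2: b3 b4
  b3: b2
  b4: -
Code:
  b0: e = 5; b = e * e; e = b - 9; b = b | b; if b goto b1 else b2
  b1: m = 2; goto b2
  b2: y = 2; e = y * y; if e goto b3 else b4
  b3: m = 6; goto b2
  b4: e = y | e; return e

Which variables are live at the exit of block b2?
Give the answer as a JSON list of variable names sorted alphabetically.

Per-block:
  b0: def={b,e} ue=∅
  b1: def={m} ue=∅
  b2: def={e,y} ue=∅
  b3: def={m} ue=∅
  b4: def={e} ue={e,y}

Live sets:
  b0 li=∅ lo=∅
  b1 li=∅ lo=∅
  b2 li=∅ lo={e,y}
  b3 li=∅ lo=∅
  b4 li={e,y} lo=∅

live-out(b2) = ["e", "y"]

Answer: ["e", "y"]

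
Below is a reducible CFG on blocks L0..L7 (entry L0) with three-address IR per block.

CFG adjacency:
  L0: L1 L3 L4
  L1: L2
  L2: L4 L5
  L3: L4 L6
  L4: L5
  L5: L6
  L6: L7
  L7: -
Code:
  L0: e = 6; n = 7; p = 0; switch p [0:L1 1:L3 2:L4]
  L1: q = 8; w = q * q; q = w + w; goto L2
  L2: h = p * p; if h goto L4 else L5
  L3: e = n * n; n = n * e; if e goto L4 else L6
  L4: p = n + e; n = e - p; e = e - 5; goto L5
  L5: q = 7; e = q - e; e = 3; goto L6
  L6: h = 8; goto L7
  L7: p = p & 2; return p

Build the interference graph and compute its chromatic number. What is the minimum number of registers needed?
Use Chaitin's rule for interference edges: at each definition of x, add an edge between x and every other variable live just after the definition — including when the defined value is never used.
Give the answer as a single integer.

Answer: 4

Derivation:
Per-block:
  L0 def {e,n,p} use ∅
  L1 def {q,w} use ∅
  L2 def {h} use {p}
  L3 def {e,n} use {n}
  L4 def {e,n,p} use {e,n}
  L5 def {e,q} use {e}
  L6 def {h} use ∅
  L7 def {p} use {p}

Liveness:
  live L0: ∅→{e,n,p}
  live L1: {e,n,p}→{e,n,p}
  live L2: {e,n,p}→{e,n,p}
  live L3: {n,p}→{e,n,p}
  live L4: {e,n}→{e,p}
  live L5: {e,p}→{p}
  live L6: {p}→{p}
  live L7: {p}→∅

Conflict graph:
  e↔{h,n,p,q,w}
  h↔{e,n,p}
  n↔{e,h,p,q,w}
  p↔{e,h,n,q,w}
  q↔{e,n,p}
  w↔{e,n,p}

Chromatic number:
  {e,h,n,p} pairwise interfere (4-clique) ⇒ χ ≥ 4
  assign e→c0 h→c3 n→c1 p→c2 q→c3 w→c3 — no edge inside a register ⇒ χ ≤ 4
  χ = 4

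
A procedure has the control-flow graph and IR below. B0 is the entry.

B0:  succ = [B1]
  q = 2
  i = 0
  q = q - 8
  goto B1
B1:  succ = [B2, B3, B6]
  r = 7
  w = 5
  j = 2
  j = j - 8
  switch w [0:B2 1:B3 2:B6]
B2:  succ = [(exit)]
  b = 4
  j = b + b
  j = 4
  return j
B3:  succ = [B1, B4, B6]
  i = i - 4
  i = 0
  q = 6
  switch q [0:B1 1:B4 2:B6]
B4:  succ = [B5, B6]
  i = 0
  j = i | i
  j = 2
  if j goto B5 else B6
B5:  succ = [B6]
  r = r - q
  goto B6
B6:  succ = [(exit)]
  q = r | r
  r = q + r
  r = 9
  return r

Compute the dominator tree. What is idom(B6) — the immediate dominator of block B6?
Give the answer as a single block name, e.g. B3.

Answer: B1

Analysis:
idom tree: B1←B0 B2←B1 B3←B1 B4←B3 B5←B4 B6←B1
Dom∩ at merges:
  B1: preds {B0,B3}: {B0} ∩ {B0,B1,B3} = {B0}; idom=B0
  B6: preds {B1,B3,B4,B5}: {B0,B1} ∩ {B0,B1,B3} ∩ {B0,B1,B3,B4} ∩ {B0,B1,B3,B4,B5} = {B0,B1}; idom=B1

idom(B6) = B1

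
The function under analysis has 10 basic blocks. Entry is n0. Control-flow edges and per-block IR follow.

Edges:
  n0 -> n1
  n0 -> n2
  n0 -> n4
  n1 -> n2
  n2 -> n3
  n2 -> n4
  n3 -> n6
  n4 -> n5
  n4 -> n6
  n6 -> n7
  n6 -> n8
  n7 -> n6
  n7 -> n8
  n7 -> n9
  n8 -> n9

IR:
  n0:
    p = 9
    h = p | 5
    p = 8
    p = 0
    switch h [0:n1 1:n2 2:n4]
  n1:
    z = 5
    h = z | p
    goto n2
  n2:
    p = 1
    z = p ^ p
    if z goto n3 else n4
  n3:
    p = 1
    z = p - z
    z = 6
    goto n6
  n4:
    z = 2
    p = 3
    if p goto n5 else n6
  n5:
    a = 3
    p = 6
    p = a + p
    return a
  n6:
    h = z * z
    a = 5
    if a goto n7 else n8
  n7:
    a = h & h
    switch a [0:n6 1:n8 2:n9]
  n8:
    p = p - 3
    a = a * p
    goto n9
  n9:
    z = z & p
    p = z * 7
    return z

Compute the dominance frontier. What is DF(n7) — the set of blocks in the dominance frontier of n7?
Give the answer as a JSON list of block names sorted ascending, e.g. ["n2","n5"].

idom tree: n1←n0 n2←n0 n3←n2 n4←n0 n5←n4 n6←n0 n7←n6 n8←n6 n9←n6
Join-block Dom:
  n2: preds {n0,n1}: {n0} ∩ {n0,n1} = {n0}; idom=n0
  n4: preds {n0,n2}: {n0} ∩ {n0,n2} = {n0}; idom=n0
  n6: preds {n3,n4,n7}: {n0,n2,n3} ∩ {n0,n4} ∩ {n0,n6,n7} = {n0}; idom=n0
  n8: preds {n6,n7}: {n0,n6} ∩ {n0,n6,n7} = {n0,n6}; idom=n6
  n9: preds {n7,n8}: {n0,n6,n7} ∩ {n0,n6,n8} = {n0,n6}; idom=n6

Frontier:
  n2←n0: walk · to n0
  n2←n1: walk n1 to n0
  n4←n0: walk · to n0
  n4←n2: walk n2 to n0
  n6←n3: walk n3→n2 to n0
  n6←n4: walk n4 to n0
  n6←n7: walk n7→n6 to n0
  n8←n6: walk · to n6
  n8←n7: walk n7 to n6
  n9←n7: walk n7 to n6
  n9←n8: walk n8 to n6
  DF(n0)=∅
  DF(n1)={n2}
  DF(n2)={n4,n6}
  DF(n3)={n6}
  DF(n4)={n6}
  DF(n5)=∅
  DF(n6)={n6}
  DF(n7)={n6,n8,n9}
  DF(n8)={n9}
  DF(n9)=∅

DF(n7) = ["n6", "n8", "n9"]

Answer: ["n6", "n8", "n9"]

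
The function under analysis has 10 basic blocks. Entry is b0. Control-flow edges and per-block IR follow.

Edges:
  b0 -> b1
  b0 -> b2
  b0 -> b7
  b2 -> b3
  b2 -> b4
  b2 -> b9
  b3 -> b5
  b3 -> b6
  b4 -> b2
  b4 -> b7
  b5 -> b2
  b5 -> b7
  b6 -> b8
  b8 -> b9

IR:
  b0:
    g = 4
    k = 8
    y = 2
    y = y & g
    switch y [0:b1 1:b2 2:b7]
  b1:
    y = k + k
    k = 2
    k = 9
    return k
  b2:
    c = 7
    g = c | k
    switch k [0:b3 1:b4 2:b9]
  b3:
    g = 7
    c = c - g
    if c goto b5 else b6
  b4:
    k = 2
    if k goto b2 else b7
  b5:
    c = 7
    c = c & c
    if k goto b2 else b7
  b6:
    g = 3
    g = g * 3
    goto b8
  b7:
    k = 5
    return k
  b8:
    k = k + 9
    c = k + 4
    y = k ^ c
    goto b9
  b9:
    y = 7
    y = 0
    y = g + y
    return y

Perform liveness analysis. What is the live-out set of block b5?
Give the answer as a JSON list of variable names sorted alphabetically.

Answer: ["k"]

Analysis:
Per-block:
  b0: {g,k,y} / ∅
  b1: {k,y} / {k}
  b2: {c,g} / {k}
  b3: {c,g} / {c}
  b4: {k} / ∅
  b5: {c} / {k}
  b6: {g} / ∅
  b7: {k} / ∅
  b8: {c,k,y} / {k}
  b9: {y} / {g}

Liveness:
  b0: in=∅ out={k}
  b1: in={k} out=∅
  b2: in={k} out={c,g,k}
  b3: in={c,k} out={k}
  b4: in=∅ out={k}
  b5: in={k} out={k}
  b6: in={k} out={g,k}
  b7: in=∅ out=∅
  b8: in={g,k} out={g}
  b9: in={g} out=∅

live-out(b5) = ["k"]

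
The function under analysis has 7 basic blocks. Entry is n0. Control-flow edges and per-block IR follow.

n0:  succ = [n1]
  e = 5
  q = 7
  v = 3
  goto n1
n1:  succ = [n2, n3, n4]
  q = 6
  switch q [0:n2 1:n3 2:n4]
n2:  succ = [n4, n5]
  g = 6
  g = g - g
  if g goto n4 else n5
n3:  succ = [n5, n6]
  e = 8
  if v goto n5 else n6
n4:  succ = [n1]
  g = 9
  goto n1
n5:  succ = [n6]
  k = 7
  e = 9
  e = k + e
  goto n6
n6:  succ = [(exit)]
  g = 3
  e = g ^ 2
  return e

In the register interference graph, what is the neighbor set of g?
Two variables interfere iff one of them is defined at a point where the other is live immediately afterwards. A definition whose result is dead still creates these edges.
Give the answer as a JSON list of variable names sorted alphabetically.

Per-block:
  n0: {e,q,v} / ∅
  n1: {q} / ∅
  n2: {g} / ∅
  n3: {e} / {v}
  n4: {g} / ∅
  n5: {e,k} / ∅
  n6: {e,g} / ∅

Liveness:
  live n0: ∅→{v}
  live n1: {v}→{v}
  live n2: {v}→{v}
  live n3: {v}→∅
  live n4: {v}→{v}
  live n5: ∅→∅
  live n6: ∅→∅

Interfere edges:
  e: {k,v}
  g: {v}
  k: {e}
  q: {v}
  v: {e,g,q}

N(g) = ["v"]

Answer: ["v"]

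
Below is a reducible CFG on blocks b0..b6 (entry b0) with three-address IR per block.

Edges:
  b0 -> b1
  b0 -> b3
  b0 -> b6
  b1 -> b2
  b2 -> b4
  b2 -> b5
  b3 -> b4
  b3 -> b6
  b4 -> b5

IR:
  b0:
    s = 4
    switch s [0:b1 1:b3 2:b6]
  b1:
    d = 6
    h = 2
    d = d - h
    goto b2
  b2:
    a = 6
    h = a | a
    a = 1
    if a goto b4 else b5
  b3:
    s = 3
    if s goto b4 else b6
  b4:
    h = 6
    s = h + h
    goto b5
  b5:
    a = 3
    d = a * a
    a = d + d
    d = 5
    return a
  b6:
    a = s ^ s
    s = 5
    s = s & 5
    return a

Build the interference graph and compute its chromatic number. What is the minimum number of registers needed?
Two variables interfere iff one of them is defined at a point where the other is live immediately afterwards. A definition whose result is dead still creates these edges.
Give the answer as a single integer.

Answer: 2

Analysis:
Per-block:
  b0 def {s} use ∅
  b1 def {d,h} use ∅
  b2 def {a,h} use ∅
  b3 def {s} use ∅
  b4 def {h,s} use ∅
  b5 def {a,d} use ∅
  b6 def {a,s} use {s}

Backward fixpoint:
  b0: in=∅ out={s}
  b1: in=∅ out=∅
  b2: in=∅ out=∅
  b3: in=∅ out={s}
  b4: in=∅ out=∅
  b5: in=∅ out=∅
  b6: in={s} out=∅

Interference:
  a: {d,s}
  d: {a,h}
  h: {d}
  s: {a}

Chromatic number:
  lower bound: {a,d} mutually conflict ⇒ χ ≥ 2
  assign a→r0 d→r1 h→r0 s→r1 — no edge inside a register ⇒ χ ≤ 2
  χ = 2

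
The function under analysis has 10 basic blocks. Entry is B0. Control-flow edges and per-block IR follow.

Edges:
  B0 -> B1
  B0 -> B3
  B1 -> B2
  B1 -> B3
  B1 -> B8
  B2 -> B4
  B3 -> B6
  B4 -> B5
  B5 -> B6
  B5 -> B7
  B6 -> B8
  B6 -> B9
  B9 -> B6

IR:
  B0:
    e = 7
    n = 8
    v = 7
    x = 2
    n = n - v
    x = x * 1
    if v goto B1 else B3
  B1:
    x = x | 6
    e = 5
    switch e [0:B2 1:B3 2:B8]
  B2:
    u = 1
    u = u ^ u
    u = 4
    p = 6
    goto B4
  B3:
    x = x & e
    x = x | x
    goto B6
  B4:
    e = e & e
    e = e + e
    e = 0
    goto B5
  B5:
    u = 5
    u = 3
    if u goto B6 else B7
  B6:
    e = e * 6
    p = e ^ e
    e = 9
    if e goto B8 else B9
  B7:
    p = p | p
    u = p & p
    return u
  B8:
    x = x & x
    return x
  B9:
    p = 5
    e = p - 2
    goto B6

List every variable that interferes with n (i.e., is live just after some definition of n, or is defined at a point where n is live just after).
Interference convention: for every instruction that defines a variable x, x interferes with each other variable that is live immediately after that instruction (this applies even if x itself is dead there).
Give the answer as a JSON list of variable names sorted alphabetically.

def/use:
  B0: def={e,n,v,x} ue=∅
  B1: def={e,x} ue={x}
  B2: def={p,u} ue=∅
  B3: def={x} ue={e,x}
  B4: def={e} ue={e}
  B5: def={u} ue=∅
  B6: def={e,p} ue={e}
  B7: def={p,u} ue={p}
  B8: def={x} ue={x}
  B9: def={e,p} ue=∅

Liveness:
  B0: in=∅ out={e,x}
  B1: in={x} out={e,x}
  B2: in={e,x} out={e,p,x}
  B3: in={e,x} out={e,x}
  B4: in={e,p,x} out={e,p,x}
  B5: in={e,p,x} out={e,p,x}
  B6: in={e,x} out={x}
  B7: in={p} out=∅
  B8: in={x} out=∅
  B9: in={x} out={e,x}

Interference:
  e↔{n,p,u,v,x}
  n↔{e,v,x}
  p↔{e,u,x}
  u↔{e,p,x}
  v↔{e,n,x}
  x↔{e,n,p,u,v}

N(n) = ["e", "v", "x"]

Answer: ["e", "v", "x"]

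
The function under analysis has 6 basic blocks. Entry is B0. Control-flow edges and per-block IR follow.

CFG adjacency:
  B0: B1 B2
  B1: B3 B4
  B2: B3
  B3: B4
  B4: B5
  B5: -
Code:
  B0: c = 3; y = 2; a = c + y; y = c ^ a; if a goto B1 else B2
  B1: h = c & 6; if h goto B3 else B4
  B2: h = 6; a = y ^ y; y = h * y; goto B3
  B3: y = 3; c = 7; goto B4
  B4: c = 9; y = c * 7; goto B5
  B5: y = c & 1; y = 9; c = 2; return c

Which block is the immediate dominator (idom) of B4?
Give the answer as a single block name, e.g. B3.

Answer: B0

Analysis:
idom tree: B1←B0 B2←B0 B3←B0 B4←B0 B5←B4
Dom at joins:
  B3: preds {B1,B2}: {B0,B1} ∩ {B0,B2} = {B0}; idom=B0
  B4: preds {B1,B3}: {B0,B1} ∩ {B0,B3} = {B0}; idom=B0

idom(B4) = B0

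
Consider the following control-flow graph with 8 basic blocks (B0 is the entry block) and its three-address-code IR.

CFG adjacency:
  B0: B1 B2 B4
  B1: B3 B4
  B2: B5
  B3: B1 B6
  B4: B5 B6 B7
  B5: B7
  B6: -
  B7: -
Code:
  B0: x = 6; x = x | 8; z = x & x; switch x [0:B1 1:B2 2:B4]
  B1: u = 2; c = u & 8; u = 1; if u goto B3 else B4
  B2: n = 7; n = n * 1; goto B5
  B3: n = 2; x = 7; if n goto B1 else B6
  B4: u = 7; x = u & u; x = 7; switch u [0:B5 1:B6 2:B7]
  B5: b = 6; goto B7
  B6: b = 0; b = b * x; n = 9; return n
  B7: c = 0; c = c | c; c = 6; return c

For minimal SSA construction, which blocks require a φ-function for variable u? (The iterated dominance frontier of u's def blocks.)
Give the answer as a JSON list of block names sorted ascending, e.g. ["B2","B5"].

idom tree: B1←B0 B2←B0 B3←B1 B4←B0 B5←B0 B6←B0 B7←B0
Dom at joins:
  B1: preds {B0,B3}: {B0} ∩ {B0,B1,B3} = {B0}; idom=B0
  B4: preds {B0,B1}: {B0} ∩ {B0,B1} = {B0}; idom=B0
  B5: preds {B2,B4}: {B0,B2} ∩ {B0,B4} = {B0}; idom=B0
  B6: preds {B3,B4}: {B0,B1,B3} ∩ {B0,B4} = {B0}; idom=B0
  B7: preds {B4,B5}: {B0,B4} ∩ {B0,B5} = {B0}; idom=B0

Frontier:
  B1←B0: walk · to B0
  B1←B3: walk B3→B1 to B0
  B4←B0: walk · to B0
  B4←B1: walk B1 to B0
  B5←B2: walk B2 to B0
  B5←B4: walk B4 to B0
  B6←B3: walk B3→B1 to B0
  B6←B4: walk B4 to B0
  B7←B4: walk B4 to B0
  B7←B5: walk B5 to B0
  B0 → ∅
  B1 → {B1,B4,B6}
  B2 → {B5}
  B3 → {B1,B6}
  B4 → {B5,B6,B7}
  B5 → {B7}
  B6 → ∅
  B7 → ∅

φ for u: defs {B1,B4}
  DF⁺ = {B1,B4,B5,B6,B7}

Answer: ["B1", "B4", "B5", "B6", "B7"]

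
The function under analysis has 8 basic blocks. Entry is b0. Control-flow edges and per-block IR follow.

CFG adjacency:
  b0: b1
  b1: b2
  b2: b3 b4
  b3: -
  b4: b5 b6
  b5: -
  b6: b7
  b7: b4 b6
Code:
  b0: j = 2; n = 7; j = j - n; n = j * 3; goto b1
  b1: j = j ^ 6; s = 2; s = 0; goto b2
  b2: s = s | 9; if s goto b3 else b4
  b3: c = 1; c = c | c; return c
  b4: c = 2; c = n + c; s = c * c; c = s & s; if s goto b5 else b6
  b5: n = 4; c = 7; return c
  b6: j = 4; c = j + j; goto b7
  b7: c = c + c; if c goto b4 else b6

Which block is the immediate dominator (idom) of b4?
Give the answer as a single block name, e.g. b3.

idom tree: b1←b0 b2←b1 b3←b2 b4←b2 b5←b4 b6←b4 b7←b6
Dom at joins:
  b4: preds {b2,b7}: {b0,b1,b2} ∩ {b0,b1,b2,b4,b6,b7} = {b0,b1,b2}; idom=b2
  b6: preds {b4,b7}: {b0,b1,b2,b4} ∩ {b0,b1,b2,b4,b6,b7} = {b0,b1,b2,b4}; idom=b4

idom(b4) = b2

Answer: b2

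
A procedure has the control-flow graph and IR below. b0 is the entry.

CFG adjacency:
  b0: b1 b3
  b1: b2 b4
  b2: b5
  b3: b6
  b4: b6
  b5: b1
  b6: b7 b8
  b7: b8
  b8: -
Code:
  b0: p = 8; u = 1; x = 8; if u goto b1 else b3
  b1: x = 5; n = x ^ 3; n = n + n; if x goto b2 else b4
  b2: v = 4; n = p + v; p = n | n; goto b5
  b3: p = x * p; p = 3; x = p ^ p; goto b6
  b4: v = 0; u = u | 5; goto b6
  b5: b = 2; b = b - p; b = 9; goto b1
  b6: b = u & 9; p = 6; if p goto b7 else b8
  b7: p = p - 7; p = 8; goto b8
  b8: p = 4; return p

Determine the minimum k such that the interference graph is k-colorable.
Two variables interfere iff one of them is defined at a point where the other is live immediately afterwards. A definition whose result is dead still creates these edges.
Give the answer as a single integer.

Answer: 4

Analysis:
Block summaries:
  b0: {p,u,x} / ∅
  b1: {n,x} / ∅
  b2: {n,p,v} / {p}
  b3: {p,x} / {p,x}
  b4: {u,v} / {u}
  b5: {b} / {p}
  b6: {b,p} / {u}
  b7: {p} / {p}
  b8: {p} / ∅

Backward fixpoint:
  b0: in=∅ out={p,u,x}
  b1: in={p,u} out={p,u}
  b2: in={p,u} out={p,u}
  b3: in={p,u,x} out={u}
  b4: in={u} out={u}
  b5: in={p,u} out={p,u}
  b6: in={u} out={p}
  b7: in={p} out=∅
  b8: in=∅ out=∅

Interference:
  b↔{p,u}
  n↔{p,u,x}
  p↔{b,n,u,v,x}
  u↔{b,n,p,v,x}
  v↔{p,u}
  x↔{n,p,u}

Colouring:
  clique {n,p,u,x} ⇒ need ≥ 4
  assign b→c2 n→c2 p→c0 u→c1 v→c2 x→c3 — no edge inside a register ⇒ χ ≤ 4
  χ = 4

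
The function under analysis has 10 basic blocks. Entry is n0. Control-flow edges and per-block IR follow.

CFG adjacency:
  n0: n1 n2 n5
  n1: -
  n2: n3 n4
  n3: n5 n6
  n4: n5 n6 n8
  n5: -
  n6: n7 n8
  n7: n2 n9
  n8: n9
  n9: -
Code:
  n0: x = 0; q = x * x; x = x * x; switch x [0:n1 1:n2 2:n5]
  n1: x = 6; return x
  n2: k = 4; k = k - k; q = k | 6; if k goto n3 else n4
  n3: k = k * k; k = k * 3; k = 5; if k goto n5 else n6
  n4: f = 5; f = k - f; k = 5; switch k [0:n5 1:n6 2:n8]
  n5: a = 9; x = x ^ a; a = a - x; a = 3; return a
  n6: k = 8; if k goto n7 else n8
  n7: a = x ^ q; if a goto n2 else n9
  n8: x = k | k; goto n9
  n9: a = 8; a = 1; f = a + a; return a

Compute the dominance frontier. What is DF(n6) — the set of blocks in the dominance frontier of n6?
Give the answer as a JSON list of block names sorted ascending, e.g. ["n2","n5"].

idom tree: n1←n0 n2←n0 n3←n2 n4←n2 n5←n0 n6←n2 n7←n6 n8←n2 n9←n2
Join-block Dom:
  n2: preds {n0,n7}: {n0} ∩ {n0,n2,n6,n7} = {n0}; idom=n0
  n5: preds {n0,n3,n4}: {n0} ∩ {n0,n2,n3} ∩ {n0,n2,n4} = {n0}; idom=n0
  n6: preds {n3,n4}: {n0,n2,n3} ∩ {n0,n2,n4} = {n0,n2}; idom=n2
  n8: preds {n4,n6}: {n0,n2,n4} ∩ {n0,n2,n6} = {n0,n2}; idom=n2
  n9: preds {n7,n8}: {n0,n2,n6,n7} ∩ {n0,n2,n8} = {n0,n2}; idom=n2

Frontier:
  join n2 pred n0: · stop@n0
  join n2 pred n7: n7→n6→n2 stop@n0
  join n5 pred n0: · stop@n0
  join n5 pred n3: n3→n2 stop@n0
  join n5 pred n4: n4→n2 stop@n0
  join n6 pred n3: n3 stop@n2
  join n6 pred n4: n4 stop@n2
  join n8 pred n4: n4 stop@n2
  join n8 pred n6: n6 stop@n2
  join n9 pred n7: n7→n6 stop@n2
  join n9 pred n8: n8 stop@n2
  DF(n0)=∅
  DF(n1)=∅
  DF(n2)={n2,n5}
  DF(n3)={n5,n6}
  DF(n4)={n5,n6,n8}
  DF(n5)=∅
  DF(n6)={n2,n8,n9}
  DF(n7)={n2,n9}
  DF(n8)={n9}
  DF(n9)=∅

DF(n6) = ["n2", "n8", "n9"]

Answer: ["n2", "n8", "n9"]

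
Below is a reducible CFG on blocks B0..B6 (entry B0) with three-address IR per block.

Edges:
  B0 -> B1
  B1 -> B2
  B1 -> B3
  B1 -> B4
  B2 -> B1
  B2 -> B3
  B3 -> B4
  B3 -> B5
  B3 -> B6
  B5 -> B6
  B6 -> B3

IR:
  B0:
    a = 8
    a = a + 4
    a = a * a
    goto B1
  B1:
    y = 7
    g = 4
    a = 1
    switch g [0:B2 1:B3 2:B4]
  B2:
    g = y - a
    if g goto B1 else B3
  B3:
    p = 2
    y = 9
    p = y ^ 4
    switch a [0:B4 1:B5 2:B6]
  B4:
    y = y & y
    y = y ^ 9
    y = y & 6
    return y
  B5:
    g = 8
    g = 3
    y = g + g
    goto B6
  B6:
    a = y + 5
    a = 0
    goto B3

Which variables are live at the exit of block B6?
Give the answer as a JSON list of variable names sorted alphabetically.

Answer: ["a"]

Analysis:
def/use:
  B0: def={a} ue=∅
  B1: def={a,g,y} ue=∅
  B2: def={g} ue={a,y}
  B3: def={p,y} ue={a}
  B4: def={y} ue={y}
  B5: def={g,y} ue=∅
  B6: def={a} ue={y}

Backward fixpoint:
  B0 li=∅ lo=∅
  B1 li=∅ lo={a,y}
  B2 li={a,y} lo={a}
  B3 li={a} lo={y}
  B4 li={y} lo=∅
  B5 li=∅ lo={y}
  B6 li={y} lo={a}

live-out(B6) = ["a"]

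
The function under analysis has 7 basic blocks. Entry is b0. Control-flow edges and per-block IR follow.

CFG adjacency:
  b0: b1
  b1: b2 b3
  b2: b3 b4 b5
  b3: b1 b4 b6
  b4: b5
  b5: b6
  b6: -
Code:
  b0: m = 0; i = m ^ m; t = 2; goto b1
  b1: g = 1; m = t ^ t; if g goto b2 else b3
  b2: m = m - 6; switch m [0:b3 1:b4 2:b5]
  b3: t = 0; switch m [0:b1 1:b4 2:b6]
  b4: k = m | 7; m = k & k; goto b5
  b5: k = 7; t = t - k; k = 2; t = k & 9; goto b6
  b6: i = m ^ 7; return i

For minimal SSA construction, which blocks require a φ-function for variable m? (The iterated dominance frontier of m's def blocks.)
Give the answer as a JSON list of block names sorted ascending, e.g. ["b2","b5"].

idom tree: b1←b0 b2←b1 b3←b1 b4←b1 b5←b1 b6←b1
Dom∩ at merges:
  b1: preds {b0,b3}: {b0} ∩ {b0,b1,b3} = {b0}; idom=b0
  b3: preds {b1,b2}: {b0,b1} ∩ {b0,b1,b2} = {b0,b1}; idom=b1
  b4: preds {b2,b3}: {b0,b1,b2} ∩ {b0,b1,b3} = {b0,b1}; idom=b1
  b5: preds {b2,b4}: {b0,b1,b2} ∩ {b0,b1,b4} = {b0,b1}; idom=b1
  b6: preds {b3,b5}: {b0,b1,b3} ∩ {b0,b1,b5} = {b0,b1}; idom=b1

DF walk-up:
  b1←b0: walk · to b0
  b1←b3: walk b3→b1 to b0
  b3←b1: walk · to b1
  b3←b2: walk b2 to b1
  b4←b2: walk b2 to b1
  b4←b3: walk b3 to b1
  b5←b2: walk b2 to b1
  b5←b4: walk b4 to b1
  b6←b3: walk b3 to b1
  b6←b5: walk b5 to b1
  b0: DF=∅
  b1: DF={b1}
  b2: DF={b3,b4,b5}
  b3: DF={b1,b4,b6}
  b4: DF={b5}
  b5: DF={b6}
  b6: DF=∅

φ for m: defs {b0,b1,b2,b4}
  DF⁺ = {b1,b3,b4,b5,b6}

Answer: ["b1", "b3", "b4", "b5", "b6"]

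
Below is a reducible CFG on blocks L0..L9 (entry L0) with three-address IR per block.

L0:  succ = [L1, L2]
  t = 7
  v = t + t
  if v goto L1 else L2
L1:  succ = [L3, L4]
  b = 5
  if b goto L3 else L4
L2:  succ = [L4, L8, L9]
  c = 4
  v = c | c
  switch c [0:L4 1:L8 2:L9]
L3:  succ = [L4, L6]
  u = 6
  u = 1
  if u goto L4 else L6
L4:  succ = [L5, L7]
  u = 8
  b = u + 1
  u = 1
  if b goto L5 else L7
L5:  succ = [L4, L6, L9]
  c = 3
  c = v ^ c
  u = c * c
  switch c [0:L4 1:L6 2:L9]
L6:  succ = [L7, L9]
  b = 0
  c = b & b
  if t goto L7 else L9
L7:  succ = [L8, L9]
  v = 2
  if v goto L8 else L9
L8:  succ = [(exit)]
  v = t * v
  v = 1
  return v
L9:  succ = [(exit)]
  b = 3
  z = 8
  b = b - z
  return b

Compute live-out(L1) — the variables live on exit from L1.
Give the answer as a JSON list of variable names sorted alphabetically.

Answer: ["t", "v"]

Derivation:
def/use:
  L0: def={t,v} ue=∅
  L1: def={b} ue=∅
  L2: def={c,v} ue=∅
  L3: def={u} ue=∅
  L4: def={b,u} ue=∅
  L5: def={c,u} ue={v}
  L6: def={b,c} ue={t}
  L7: def={v} ue=∅
  L8: def={v} ue={t,v}
  L9: def={b,z} ue=∅

Live sets:
  L0 li=∅ lo={t,v}
  L1 li={t,v} lo={t,v}
  L2 li={t} lo={t,v}
  L3 li={t,v} lo={t,v}
  L4 li={t,v} lo={t,v}
  L5 li={t,v} lo={t,v}
  L6 li={t} lo={t}
  L7 li={t} lo={t,v}
  L8 li={t,v} lo=∅
  L9 li=∅ lo=∅

live-out(L1) = ["t", "v"]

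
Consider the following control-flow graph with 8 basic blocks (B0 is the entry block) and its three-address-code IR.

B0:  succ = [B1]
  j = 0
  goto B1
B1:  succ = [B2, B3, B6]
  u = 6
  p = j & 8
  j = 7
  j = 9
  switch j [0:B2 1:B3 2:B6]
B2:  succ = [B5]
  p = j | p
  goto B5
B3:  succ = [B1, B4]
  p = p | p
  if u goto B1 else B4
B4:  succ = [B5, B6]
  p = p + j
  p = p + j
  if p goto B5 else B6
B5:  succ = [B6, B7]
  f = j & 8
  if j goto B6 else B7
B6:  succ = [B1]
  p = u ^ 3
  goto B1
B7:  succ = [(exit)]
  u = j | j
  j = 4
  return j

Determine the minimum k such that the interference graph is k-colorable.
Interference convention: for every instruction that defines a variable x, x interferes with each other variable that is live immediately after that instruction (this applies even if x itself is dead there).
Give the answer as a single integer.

Block summaries:
  B0: {j} / ∅
  B1: {j,p,u} / {j}
  B2: {p} / {j,p}
  B3: {p} / {p,u}
  B4: {p} / {j,p}
  B5: {f} / {j}
  B6: {p} / {u}
  B7: {j,u} / {j}

Liveness:
  live B0: ∅→{j}
  live B1: {j}→{j,p,u}
  live B2: {j,p,u}→{j,u}
  live B3: {j,p,u}→{j,p,u}
  live B4: {j,p,u}→{j,u}
  live B5: {j,u}→{j,u}
  live B6: {j,u}→{j}
  live B7: {j}→∅

Conflict graph:
  f — {j,u}
  j — {f,p,u}
  p — {j,u}
  u — {f,j,p}

Registers:
  clique {f,j,u} ⇒ need ≥ 3
  assign f→R2 j→R0 p→R2 u→R1 — no edge inside a register ⇒ χ ≤ 3
  χ = 3

Answer: 3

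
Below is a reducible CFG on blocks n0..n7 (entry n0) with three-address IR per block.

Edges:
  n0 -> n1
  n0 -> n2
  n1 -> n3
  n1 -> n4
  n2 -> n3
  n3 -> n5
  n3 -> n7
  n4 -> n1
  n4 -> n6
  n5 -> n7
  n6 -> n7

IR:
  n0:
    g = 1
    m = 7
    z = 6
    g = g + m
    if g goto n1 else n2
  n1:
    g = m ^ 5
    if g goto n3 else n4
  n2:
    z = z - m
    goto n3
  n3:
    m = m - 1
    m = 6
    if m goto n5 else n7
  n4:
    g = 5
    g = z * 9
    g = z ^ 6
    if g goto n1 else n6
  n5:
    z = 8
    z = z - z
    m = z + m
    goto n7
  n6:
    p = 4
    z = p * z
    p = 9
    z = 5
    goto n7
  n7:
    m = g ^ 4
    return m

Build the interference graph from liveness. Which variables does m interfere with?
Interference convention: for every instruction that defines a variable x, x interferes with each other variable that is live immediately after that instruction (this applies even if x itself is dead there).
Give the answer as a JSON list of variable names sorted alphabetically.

Answer: ["g", "z"]

Working:
Per-block:
  n0: {g,m,z} / ∅
  n1: {g} / {m}
  n2: {z} / {m,z}
  n3: {m} / {m}
  n4: {g} / {z}
  n5: {m,z} / {m}
  n6: {p,z} / {z}
  n7: {m} / {g}

Live sets:
  n0: in=∅ out={g,m,z}
  n1: in={m,z} out={g,m,z}
  n2: in={g,m,z} out={g,m}
  n3: in={g,m} out={g,m}
  n4: in={m,z} out={g,m,z}
  n5: in={g,m} out={g}
  n6: in={g,z} out={g}
  n7: in={g} out=∅

Interference:
  g — {m,p,z}
  m — {g,z}
  p — {g,z}
  z — {g,m,p}

N(m) = ["g", "z"]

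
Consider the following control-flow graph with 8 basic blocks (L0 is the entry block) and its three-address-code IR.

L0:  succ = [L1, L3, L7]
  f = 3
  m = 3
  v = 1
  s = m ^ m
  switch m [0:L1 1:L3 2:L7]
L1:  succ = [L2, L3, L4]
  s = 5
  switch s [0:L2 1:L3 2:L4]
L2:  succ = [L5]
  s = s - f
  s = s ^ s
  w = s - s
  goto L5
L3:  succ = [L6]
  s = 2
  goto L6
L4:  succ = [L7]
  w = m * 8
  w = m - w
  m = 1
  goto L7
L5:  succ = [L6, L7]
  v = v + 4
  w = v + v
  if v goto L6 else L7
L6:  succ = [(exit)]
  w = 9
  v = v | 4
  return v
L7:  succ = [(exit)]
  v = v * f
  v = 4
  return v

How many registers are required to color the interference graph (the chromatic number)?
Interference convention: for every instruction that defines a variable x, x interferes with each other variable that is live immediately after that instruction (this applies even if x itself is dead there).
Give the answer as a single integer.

Answer: 4

Analysis:
Block summaries:
  L0 def {f,m,s,v} use ∅
  L1 def {s} use ∅
  L2 def {s,w} use {f,s}
  L3 def {s} use ∅
  L4 def {m,w} use {m}
  L5 def {v,w} use {v}
  L6 def {v,w} use {v}
  L7 def {v} use {f,v}

Live sets:
  live L0: ∅→{f,m,v}
  live L1: {f,m,v}→{f,m,s,v}
  live L2: {f,s,v}→{f,v}
  live L3: {v}→{v}
  live L4: {f,m,v}→{f,v}
  live L5: {f,v}→{f,v}
  live L6: {v}→∅
  live L7: {f,v}→∅

Interfere edges:
  f — {m,s,v,w}
  m — {f,s,v,w}
  s — {f,m,v}
  v — {f,m,s,w}
  w — {f,m,v}

Chromatic number:
  {f,m,s,v} pairwise interfere (4-clique) ⇒ χ ≥ 4
  4-colouring: r0={f}  r1={m}  r2={v}  r3={s,w}
  χ = 4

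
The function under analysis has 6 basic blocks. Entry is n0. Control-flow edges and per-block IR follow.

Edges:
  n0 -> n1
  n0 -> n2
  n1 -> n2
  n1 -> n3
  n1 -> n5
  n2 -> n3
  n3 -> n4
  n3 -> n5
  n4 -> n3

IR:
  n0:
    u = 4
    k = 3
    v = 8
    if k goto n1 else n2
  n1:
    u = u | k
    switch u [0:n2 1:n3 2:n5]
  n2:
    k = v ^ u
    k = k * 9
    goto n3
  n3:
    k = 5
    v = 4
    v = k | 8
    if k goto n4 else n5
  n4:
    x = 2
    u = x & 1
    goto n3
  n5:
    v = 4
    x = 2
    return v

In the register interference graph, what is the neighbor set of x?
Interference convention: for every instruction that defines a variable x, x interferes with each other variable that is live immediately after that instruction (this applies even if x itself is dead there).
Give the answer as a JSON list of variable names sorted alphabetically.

def/use:
  n0 def {k,u,v} use ∅
  n1 def {u} use {k,u}
  n2 def {k} use {u,v}
  n3 def {k,v} use ∅
  n4 def {u,x} use ∅
  n5 def {v,x} use ∅

Live sets:
  n0: in=∅ out={k,u,v}
  n1: in={k,u,v} out={u,v}
  n2: in={u,v} out=∅
  n3: in=∅ out=∅
  n4: in=∅ out=∅
  n5: in=∅ out=∅

Conflict graph:
  k — {u,v}
  u — {k,v}
  v — {k,u,x}
  x — {v}

N(x) = ["v"]

Answer: ["v"]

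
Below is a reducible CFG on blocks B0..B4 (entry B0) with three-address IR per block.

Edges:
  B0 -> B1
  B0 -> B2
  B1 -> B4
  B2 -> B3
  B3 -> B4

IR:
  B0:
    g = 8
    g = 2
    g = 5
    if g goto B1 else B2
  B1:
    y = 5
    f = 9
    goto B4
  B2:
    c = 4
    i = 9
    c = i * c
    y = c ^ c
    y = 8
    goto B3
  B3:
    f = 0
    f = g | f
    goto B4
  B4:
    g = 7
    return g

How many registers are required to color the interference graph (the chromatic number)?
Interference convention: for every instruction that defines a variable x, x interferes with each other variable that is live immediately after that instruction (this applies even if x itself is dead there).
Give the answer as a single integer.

Answer: 3

Derivation:
def/use:
  B0: {g} / ∅
  B1: {f,y} / ∅
  B2: {c,i,y} / ∅
  B3: {f} / {g}
  B4: {g} / ∅

Backward fixpoint:
  B0 li=∅ lo={g}
  B1 li=∅ lo=∅
  B2 li={g} lo={g}
  B3 li={g} lo=∅
  B4 li=∅ lo=∅

Interfere edges:
  c↔{g,i}
  f↔{g}
  g↔{c,f,i,y}
  i↔{c,g}
  y↔{g}

Chromatic number:
  clique {c,g,i} ⇒ need ≥ 3
  3-colouring: R0={g}  R1={c,f,y}  R2={i}
  χ = 3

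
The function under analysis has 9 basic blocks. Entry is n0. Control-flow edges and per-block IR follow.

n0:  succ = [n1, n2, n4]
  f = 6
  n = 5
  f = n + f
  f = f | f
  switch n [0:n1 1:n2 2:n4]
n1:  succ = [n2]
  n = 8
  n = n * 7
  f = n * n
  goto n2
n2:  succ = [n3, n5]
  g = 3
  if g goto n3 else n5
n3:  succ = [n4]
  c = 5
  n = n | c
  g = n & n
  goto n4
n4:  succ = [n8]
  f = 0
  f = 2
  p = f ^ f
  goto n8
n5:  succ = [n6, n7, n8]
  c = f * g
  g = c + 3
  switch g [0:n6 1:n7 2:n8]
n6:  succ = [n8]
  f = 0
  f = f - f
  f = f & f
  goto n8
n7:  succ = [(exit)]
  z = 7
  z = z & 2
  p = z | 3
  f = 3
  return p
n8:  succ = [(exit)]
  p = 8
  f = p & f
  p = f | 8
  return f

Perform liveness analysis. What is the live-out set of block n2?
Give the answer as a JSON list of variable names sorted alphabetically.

Block summaries:
  n0: def={f,n} ue=∅
  n1: def={f,n} ue=∅
  n2: def={g} ue=∅
  n3: def={c,g,n} ue={n}
  n4: def={f,p} ue=∅
  n5: def={c,g} ue={f,g}
  n6: def={f} ue=∅
  n7: def={f,p,z} ue=∅
  n8: def={f,p} ue={f}

Live sets:
  n0 li=∅ lo={f,n}
  n1 li=∅ lo={f,n}
  n2 li={f,n} lo={f,g,n}
  n3 li={n} lo=∅
  n4 li=∅ lo={f}
  n5 li={f,g} lo={f}
  n6 li=∅ lo={f}
  n7 li=∅ lo=∅
  n8 li={f} lo=∅

live-out(n2) = ["f", "g", "n"]

Answer: ["f", "g", "n"]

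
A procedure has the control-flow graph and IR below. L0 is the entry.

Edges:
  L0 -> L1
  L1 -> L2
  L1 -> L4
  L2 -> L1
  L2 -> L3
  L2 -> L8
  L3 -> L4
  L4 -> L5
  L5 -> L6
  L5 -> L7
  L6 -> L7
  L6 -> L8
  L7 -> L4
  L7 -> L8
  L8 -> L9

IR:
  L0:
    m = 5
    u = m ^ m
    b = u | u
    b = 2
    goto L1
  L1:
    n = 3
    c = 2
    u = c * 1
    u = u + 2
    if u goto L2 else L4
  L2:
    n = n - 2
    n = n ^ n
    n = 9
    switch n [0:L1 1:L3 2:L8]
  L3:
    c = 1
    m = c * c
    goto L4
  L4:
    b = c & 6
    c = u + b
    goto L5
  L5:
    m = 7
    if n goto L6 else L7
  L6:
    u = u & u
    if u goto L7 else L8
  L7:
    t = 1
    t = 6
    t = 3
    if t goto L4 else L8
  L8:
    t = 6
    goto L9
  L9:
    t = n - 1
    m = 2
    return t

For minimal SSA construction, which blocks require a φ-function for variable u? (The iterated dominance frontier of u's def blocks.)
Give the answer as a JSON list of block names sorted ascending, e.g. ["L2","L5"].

Answer: ["L1", "L4", "L7", "L8"]

Working:
idom tree: L1←L0 L2←L1 L3←L2 L4←L1 L5←L4 L6←L5 L7←L5 L8←L1 L9←L8
Dom at joins:
  L1: preds {L0,L2}: {L0} ∩ {L0,L1,L2} = {L0}; idom=L0
  L4: preds {L1,L3,L7}: {L0,L1} ∩ {L0,L1,L2,L3} ∩ {L0,L1,L4,L5,L7} = {L0,L1}; idom=L1
  L7: preds {L5,L6}: {L0,L1,L4,L5} ∩ {L0,L1,L4,L5,L6} = {L0,L1,L4,L5}; idom=L5
  L8: preds {L2,L6,L7}: {L0,L1,L2} ∩ {L0,L1,L4,L5,L6} ∩ {L0,L1,L4,L5,L7} = {L0,L1}; idom=L1

Frontier:
  join L1 pred L0: · stop@L0
  join L1 pred L2: L2→L1 stop@L0
  join L4 pred L1: · stop@L1
  join L4 pred L3: L3→L2 stop@L1
  join L4 pred L7: L7→L5→L4 stop@L1
  join L7 pred L5: · stop@L5
  join L7 pred L6: L6 stop@L5
  join L8 pred L2: L2 stop@L1
  join L8 pred L6: L6→L5→L4 stop@L1
  join L8 pred L7: L7→L5→L4 stop@L1
  L0: DF=∅
  L1: DF={L1}
  L2: DF={L1,L4,L8}
  L3: DF={L4}
  L4: DF={L4,L8}
  L5: DF={L4,L8}
  L6: DF={L7,L8}
  L7: DF={L4,L8}
  L8: DF=∅
  L9: DF=∅

φ for u: defs {L0,L1,L6}
  DF⁺ = {L1,L4,L7,L8}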